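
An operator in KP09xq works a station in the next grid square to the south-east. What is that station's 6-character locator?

KP19ap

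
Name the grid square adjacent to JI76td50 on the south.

JI76tc59

Latitude extended square 0; −1 → -1, wraps to 9, carry into subsquare.
Latitude subsquare d = 3; −1 → 2 = c.
The longitude characters are unchanged.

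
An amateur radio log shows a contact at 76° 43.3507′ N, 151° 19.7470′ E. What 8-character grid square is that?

QQ56pr93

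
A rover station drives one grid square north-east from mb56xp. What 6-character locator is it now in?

Longitude subsquare x = 23; +1 → 24, wraps to 0 = a, carry into square.
Longitude square 5; +1 → 6.
Latitude subsquare p = 15; +1 → 16 = q.

MB66aq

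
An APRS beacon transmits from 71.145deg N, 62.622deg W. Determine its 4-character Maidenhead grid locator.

FQ81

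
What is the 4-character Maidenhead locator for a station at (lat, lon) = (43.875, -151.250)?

BN43

Add 180° to longitude and 90° to latitude: 28.75, 133.88.
Field (20°×10°, letters A–R): lon ⌊28.75/20⌋ = 1 → B; lat ⌊133.88/10⌋ = 13 → N.
Square (2°×1°, digits 0–9): lon ⌊8.75/2⌋ = 4; lat ⌊3.88/1⌋ = 3.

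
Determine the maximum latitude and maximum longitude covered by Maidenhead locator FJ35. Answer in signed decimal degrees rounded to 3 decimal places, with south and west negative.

Field F=5, J=9: +5·20° lon, +9·10° lat → SW at lon -80°, lat 0°.
Square 3, 5: +3·2° lon, +5·1° lat → SW at lon -74°, lat 5°.
Cell spans 2° lon × 1° lat. NE corner is SW corner plus one full cell.
latitude 6.000, longitude -72.000.

6.000, -72.000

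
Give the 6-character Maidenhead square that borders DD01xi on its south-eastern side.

Longitude subsquare x = 23; +1 → 24, wraps to 0 = a, carry into square.
Longitude square 0; +1 → 1.
Latitude subsquare i = 8; −1 → 7 = h.

DD11ah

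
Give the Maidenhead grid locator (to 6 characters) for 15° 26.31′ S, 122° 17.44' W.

CH84un

Offset from 180°W / 90°S: lon 57.7093°, lat 74.5615°.
Field: 57.7093/20 → 2 → C, 74.5615/10 → 7 → H; chars CH.
Square: 17.7093/2 → 8, 4.5615/1 → 4; chars 84.
Subsquare: 1.7093/0.0833333 → 20 → u, 0.5615/0.0416667 → 13 → n; chars un.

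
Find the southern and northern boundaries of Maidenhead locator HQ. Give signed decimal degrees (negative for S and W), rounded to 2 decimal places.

70.00, 80.00

Field H=7, Q=16: +7·20° lon, +16·10° lat → SW at lon -40°, lat 70°.
Cell spans 20° lon × 10° lat.
south 70.00, north 80.00.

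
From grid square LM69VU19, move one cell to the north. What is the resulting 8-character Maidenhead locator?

LM69vv10

Latitude extended square 9; +1 → 10, wraps to 0, carry into subsquare.
Latitude subsquare u = 20; +1 → 21 = v.
The longitude characters are unchanged.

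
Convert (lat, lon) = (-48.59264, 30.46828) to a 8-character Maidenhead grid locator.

Offset from 180°W / 90°S: lon 210.46828°, lat 41.40736°.
Field (20°×10°, letters A–R): 210.46828/20 → 10 → K, 41.40736/10 → 4 → E; chars KE.
Square (2°×1°, digits 0–9): 10.46828/2 → 5, 1.40736/1 → 1; chars 51.
Subsquare (5′×2.5′, letters a–x): 0.46828/0.0833333 → 5 → f, 0.40736/0.0416667 → 9 → j; chars fj.
Extended square (30″×15″, digits 0–9): 0.05161/0.00833333 → 6, 0.03236/0.00416667 → 7; chars 67.

KE51fj67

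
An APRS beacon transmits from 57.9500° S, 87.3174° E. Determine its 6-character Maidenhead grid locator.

ND32pb

Shift to the Maidenhead origin (180°W, 90°S): lon 267.3174, lat 32.0500.
Field: lon ⌊267.3174/20⌋ = 13 → N; lat ⌊32.0500/10⌋ = 3 → D.
Square: lon ⌊7.3174/2⌋ = 3; lat ⌊2.0500/1⌋ = 2.
Subsquare: lon ⌊1.3174/0.0833333⌋ = 15 → p; lat ⌊0.0500/0.0416667⌋ = 1 → b.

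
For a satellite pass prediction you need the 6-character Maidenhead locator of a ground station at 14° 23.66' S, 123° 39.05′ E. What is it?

Add 180° to longitude and 90° to latitude: 303.6508, 75.6057.
Field: lon ⌊303.6508/20⌋ = 15 → P; lat ⌊75.6057/10⌋ = 7 → H.
Square: lon ⌊3.6508/2⌋ = 1; lat ⌊5.6057/1⌋ = 5.
Subsquare: lon ⌊1.6508/0.0833333⌋ = 19 → t; lat ⌊0.6057/0.0416667⌋ = 14 → o.

PH15to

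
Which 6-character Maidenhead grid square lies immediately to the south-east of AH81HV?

AH81iu

Longitude subsquare h = 7; +1 → 8 = i.
Latitude subsquare v = 21; −1 → 20 = u.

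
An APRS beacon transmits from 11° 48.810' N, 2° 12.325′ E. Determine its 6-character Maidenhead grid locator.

JK11ct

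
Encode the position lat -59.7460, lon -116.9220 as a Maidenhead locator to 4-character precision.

DD10

Shift to the Maidenhead origin (180°W, 90°S): lon 63.08, lat 30.25.
Field: 63.08/20 → 3 → D, 30.25/10 → 3 → D; chars DD.
Square: 3.08/2 → 1, 0.25/1 → 0; chars 10.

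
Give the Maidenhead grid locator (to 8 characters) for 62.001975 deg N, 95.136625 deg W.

EP22ka30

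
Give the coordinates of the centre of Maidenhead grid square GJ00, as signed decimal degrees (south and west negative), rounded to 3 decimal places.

0.500, -59.000

Field G=6, J=9: +6·20° lon, +9·10° lat → SW at lon -60°, lat 0°.
Square 0, 0: +0·2° lon, +0·1° lat → SW at lon -60°, lat 0°.
Cell spans 2° lon × 1° lat. Centre is SW corner plus half of each.
latitude 0.500, longitude -59.000.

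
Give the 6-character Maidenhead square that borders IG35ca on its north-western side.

IG35bb

Longitude subsquare c = 2; −1 → 1 = b.
Latitude subsquare a = 0; +1 → 1 = b.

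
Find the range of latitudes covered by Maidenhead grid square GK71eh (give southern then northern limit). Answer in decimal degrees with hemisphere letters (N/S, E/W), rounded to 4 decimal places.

11.2917° N, 11.3333° N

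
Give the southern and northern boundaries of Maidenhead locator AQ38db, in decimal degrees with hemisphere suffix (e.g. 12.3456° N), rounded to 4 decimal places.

78.0417° N, 78.0833° N

Field A=0, Q=16: +0·20° lon, +16·10° lat → SW at lon -180°, lat 70°.
Square 3, 8: +3·2° lon, +8·1° lat → SW at lon -174°, lat 78°.
Subsquare d=3, b=1: +3·0.0833333° lon, +1·0.0416667° lat → SW at lon -173.75°, lat 78.0417°.
Cell spans 0.0833333° lon × 0.0416667° lat.
south 78.0417° N, north 78.0833° N.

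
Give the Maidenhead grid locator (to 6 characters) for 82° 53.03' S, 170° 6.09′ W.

Shift to the Maidenhead origin (180°W, 90°S): lon 9.8985, lat 7.1162.
Field: 9.8985/20 → 0 → A, 7.1162/10 → 0 → A; chars AA.
Square: 9.8985/2 → 4, 7.1162/1 → 7; chars 47.
Subsquare: 1.8985/0.0833333 → 22 → w, 0.1162/0.0416667 → 2 → c; chars wc.

AA47wc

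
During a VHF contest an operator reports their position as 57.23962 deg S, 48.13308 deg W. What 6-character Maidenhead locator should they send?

GD52ws

Shift to the Maidenhead origin (180°W, 90°S): lon 131.8669, lat 32.7604.
Field: 131.8669/20 → 6 → G, 32.7604/10 → 3 → D; chars GD.
Square: 11.8669/2 → 5, 2.7604/1 → 2; chars 52.
Subsquare: 1.8669/0.0833333 → 22 → w, 0.7604/0.0416667 → 18 → s; chars ws.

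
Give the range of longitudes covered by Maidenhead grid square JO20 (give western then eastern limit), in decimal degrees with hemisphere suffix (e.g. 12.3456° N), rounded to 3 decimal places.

4.000° E, 6.000° E

Field J=9, O=14: +9·20° lon, +14·10° lat → SW at lon 0°, lat 50°.
Square 2, 0: +2·2° lon, +0·1° lat → SW at lon 4°, lat 50°.
Cell spans 2° lon × 1° lat.
west 4.000° E, east 6.000° E.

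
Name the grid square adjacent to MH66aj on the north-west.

MH56xk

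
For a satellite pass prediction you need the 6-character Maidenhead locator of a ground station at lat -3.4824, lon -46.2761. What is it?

Shift to the Maidenhead origin (180°W, 90°S): lon 133.7239, lat 86.5176.
Field: 133.7239/20 → 6 → G, 86.5176/10 → 8 → I; chars GI.
Square: 13.7239/2 → 6, 6.5176/1 → 6; chars 66.
Subsquare: 1.7239/0.0833333 → 20 → u, 0.5176/0.0416667 → 12 → m; chars um.

GI66um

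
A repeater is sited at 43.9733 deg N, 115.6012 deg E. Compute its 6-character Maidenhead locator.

ON73tx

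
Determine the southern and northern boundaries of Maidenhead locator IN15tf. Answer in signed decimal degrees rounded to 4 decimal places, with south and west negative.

45.2083, 45.2500

Field I=8, N=13: +8·20° lon, +13·10° lat → SW at lon -20°, lat 40°.
Square 1, 5: +1·2° lon, +5·1° lat → SW at lon -18°, lat 45°.
Subsquare t=19, f=5: +19·0.0833333° lon, +5·0.0416667° lat → SW at lon -16.4167°, lat 45.2083°.
Cell spans 0.0833333° lon × 0.0416667° lat.
south 45.2083, north 45.2500.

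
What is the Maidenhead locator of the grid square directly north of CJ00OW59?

CJ00ox50

Latitude extended square 9; +1 → 10, wraps to 0, carry into subsquare.
Latitude subsquare w = 22; +1 → 23 = x.
The longitude characters are unchanged.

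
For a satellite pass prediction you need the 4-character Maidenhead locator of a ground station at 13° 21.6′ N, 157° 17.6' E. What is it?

QK83

Offset from 180°W / 90°S: lon 337.29°, lat 103.36°.
Field: 337.29/20 → 16 → Q, 103.36/10 → 10 → K; chars QK.
Square: 17.29/2 → 8, 3.36/1 → 3; chars 83.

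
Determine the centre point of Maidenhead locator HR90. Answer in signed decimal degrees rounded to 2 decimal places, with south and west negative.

80.50, -21.00

Field H=7, R=17: +7·20° lon, +17·10° lat → SW at lon -40°, lat 80°.
Square 9, 0: +9·2° lon, +0·1° lat → SW at lon -22°, lat 80°.
Cell spans 2° lon × 1° lat. Centre is SW corner plus half of each.
latitude 80.50, longitude -21.00.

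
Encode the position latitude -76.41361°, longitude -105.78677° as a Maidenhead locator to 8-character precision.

Offset from 180°W / 90°S: lon 74.21323°, lat 13.58639°.
Field (20°×10°, letters A–R): lon ⌊74.21323/20⌋ = 3 → D; lat ⌊13.58639/10⌋ = 1 → B.
Square (2°×1°, digits 0–9): lon ⌊14.21323/2⌋ = 7; lat ⌊3.58639/1⌋ = 3.
Subsquare (5′×2.5′, letters a–x): lon ⌊0.21323/0.0833333⌋ = 2 → c; lat ⌊0.58639/0.0416667⌋ = 14 → o.
Extended square (30″×15″, digits 0–9): lon ⌊0.04656/0.00833333⌋ = 5; lat ⌊0.00306/0.00416667⌋ = 0.

DB73co50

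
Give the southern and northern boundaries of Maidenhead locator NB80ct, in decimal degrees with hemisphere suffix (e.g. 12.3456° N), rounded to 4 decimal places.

79.2083° S, 79.1667° S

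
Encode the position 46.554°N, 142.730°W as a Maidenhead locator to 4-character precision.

BN86

Offset from 180°W / 90°S: lon 37.27°, lat 136.55°.
Field: lon ⌊37.27/20⌋ = 1 → B; lat ⌊136.55/10⌋ = 13 → N.
Square: lon ⌊17.27/2⌋ = 8; lat ⌊6.55/1⌋ = 6.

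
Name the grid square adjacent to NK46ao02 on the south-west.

Longitude extended square 0; −1 → -1, wraps to 9, carry into subsquare.
Longitude subsquare a = 0; −1 → -1, wraps to 23 = x, carry into square.
Longitude square 4; −1 → 3.
Latitude extended square 2; −1 → 1.

NK36xo91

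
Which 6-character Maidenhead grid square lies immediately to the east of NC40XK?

Longitude subsquare x = 23; +1 → 24, wraps to 0 = a, carry into square.
Longitude square 4; +1 → 5.
The latitude characters are unchanged.

NC50ak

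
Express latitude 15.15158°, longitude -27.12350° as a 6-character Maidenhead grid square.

Offset from 180°W / 90°S: lon 152.8765°, lat 105.1516°.
Field: lon ⌊152.8765/20⌋ = 7 → H; lat ⌊105.1516/10⌋ = 10 → K.
Square: lon ⌊12.8765/2⌋ = 6; lat ⌊5.1516/1⌋ = 5.
Subsquare: lon ⌊0.8765/0.0833333⌋ = 10 → k; lat ⌊0.1516/0.0416667⌋ = 3 → d.

HK65kd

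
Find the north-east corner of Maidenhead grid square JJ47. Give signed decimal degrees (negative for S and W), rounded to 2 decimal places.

8.00, 10.00

Field J=9, J=9: +9·20° lon, +9·10° lat → SW at lon 0°, lat 0°.
Square 4, 7: +4·2° lon, +7·1° lat → SW at lon 8°, lat 7°.
Cell spans 2° lon × 1° lat. NE corner is SW corner plus one full cell.
latitude 8.00, longitude 10.00.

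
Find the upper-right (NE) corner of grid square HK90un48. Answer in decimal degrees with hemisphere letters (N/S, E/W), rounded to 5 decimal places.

10.57917° N, 20.29167° W

Field H=7, K=10: +7·20° lon, +10·10° lat → SW at lon -40°, lat 10°.
Square 9, 0: +9·2° lon, +0·1° lat → SW at lon -22°, lat 10°.
Subsquare u=20, n=13: +20·0.0833333° lon, +13·0.0416667° lat → SW at lon -20.3333°, lat 10.5417°.
Extended square 4, 8: +4·0.00833333° lon, +8·0.00416667° lat → SW at lon -20.3°, lat 10.575°.
Cell spans 0.00833333° lon × 0.00416667° lat. NE corner is SW corner plus one full cell.
latitude 10.57917° N, longitude 20.29167° W.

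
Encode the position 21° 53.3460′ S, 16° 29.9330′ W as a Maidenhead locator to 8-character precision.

IG18sc06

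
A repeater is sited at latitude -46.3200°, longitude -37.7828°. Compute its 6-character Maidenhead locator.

HE13cq

Add 180° to longitude and 90° to latitude: 142.2172, 43.6800.
Field: lon ⌊142.2172/20⌋ = 7 → H; lat ⌊43.6800/10⌋ = 4 → E.
Square: lon ⌊2.2172/2⌋ = 1; lat ⌊3.6800/1⌋ = 3.
Subsquare: lon ⌊0.2172/0.0833333⌋ = 2 → c; lat ⌊0.6800/0.0416667⌋ = 16 → q.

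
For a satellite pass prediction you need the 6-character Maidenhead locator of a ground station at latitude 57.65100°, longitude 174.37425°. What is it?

RO77ep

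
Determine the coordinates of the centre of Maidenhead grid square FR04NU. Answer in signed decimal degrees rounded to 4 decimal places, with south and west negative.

84.8542, -78.8750

Field F=5, R=17: +5·20° lon, +17·10° lat → SW at lon -80°, lat 80°.
Square 0, 4: +0·2° lon, +4·1° lat → SW at lon -80°, lat 84°.
Subsquare n=13, u=20: +13·0.0833333° lon, +20·0.0416667° lat → SW at lon -78.9167°, lat 84.8333°.
Cell spans 0.0833333° lon × 0.0416667° lat. Centre is SW corner plus half of each.
latitude 84.8542, longitude -78.8750.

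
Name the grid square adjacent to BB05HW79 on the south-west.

BB05hw68

Longitude extended square 7; −1 → 6.
Latitude extended square 9; −1 → 8.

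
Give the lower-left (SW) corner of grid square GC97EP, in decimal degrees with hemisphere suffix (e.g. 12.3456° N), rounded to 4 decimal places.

Field G=6, C=2: +6·20° lon, +2·10° lat → SW at lon -60°, lat -70°.
Square 9, 7: +9·2° lon, +7·1° lat → SW at lon -42°, lat -63°.
Subsquare e=4, p=15: +4·0.0833333° lon, +15·0.0416667° lat → SW at lon -41.6667°, lat -62.375°.
latitude 62.3750° S, longitude 41.6667° W.

62.3750° S, 41.6667° W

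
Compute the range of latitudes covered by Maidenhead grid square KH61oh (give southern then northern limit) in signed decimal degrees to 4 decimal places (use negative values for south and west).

Field K=10, H=7: +10·20° lon, +7·10° lat → SW at lon 20°, lat -20°.
Square 6, 1: +6·2° lon, +1·1° lat → SW at lon 32°, lat -19°.
Subsquare o=14, h=7: +14·0.0833333° lon, +7·0.0416667° lat → SW at lon 33.1667°, lat -18.7083°.
Cell spans 0.0833333° lon × 0.0416667° lat.
south -18.7083, north -18.6667.

-18.7083, -18.6667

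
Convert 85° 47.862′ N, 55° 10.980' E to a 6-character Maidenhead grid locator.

LR75ot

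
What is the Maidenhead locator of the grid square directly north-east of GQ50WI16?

GQ50wi27

Longitude extended square 1; +1 → 2.
Latitude extended square 6; +1 → 7.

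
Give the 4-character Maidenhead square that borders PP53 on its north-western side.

PP44

Longitude square 5; −1 → 4.
Latitude square 3; +1 → 4.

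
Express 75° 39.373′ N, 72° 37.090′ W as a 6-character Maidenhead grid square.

Add 180° to longitude and 90° to latitude: 107.3818, 165.6562.
Field: lon ⌊107.3818/20⌋ = 5 → F; lat ⌊165.6562/10⌋ = 16 → Q.
Square: lon ⌊7.3818/2⌋ = 3; lat ⌊5.6562/1⌋ = 5.
Subsquare: lon ⌊1.3818/0.0833333⌋ = 16 → q; lat ⌊0.6562/0.0416667⌋ = 15 → p.

FQ35qp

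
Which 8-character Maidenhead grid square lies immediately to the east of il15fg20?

IL15fg30

Longitude extended square 2; +1 → 3.
The latitude characters are unchanged.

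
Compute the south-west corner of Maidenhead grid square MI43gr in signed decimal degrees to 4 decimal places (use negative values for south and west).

-6.2917, 68.5000

Field M=12, I=8: +12·20° lon, +8·10° lat → SW at lon 60°, lat -10°.
Square 4, 3: +4·2° lon, +3·1° lat → SW at lon 68°, lat -7°.
Subsquare g=6, r=17: +6·0.0833333° lon, +17·0.0416667° lat → SW at lon 68.5°, lat -6.29167°.
latitude -6.2917, longitude 68.5000.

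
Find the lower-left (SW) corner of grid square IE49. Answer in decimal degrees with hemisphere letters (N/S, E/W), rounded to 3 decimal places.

41.000° S, 12.000° W

Field I=8, E=4: +8·20° lon, +4·10° lat → SW at lon -20°, lat -50°.
Square 4, 9: +4·2° lon, +9·1° lat → SW at lon -12°, lat -41°.
latitude 41.000° S, longitude 12.000° W.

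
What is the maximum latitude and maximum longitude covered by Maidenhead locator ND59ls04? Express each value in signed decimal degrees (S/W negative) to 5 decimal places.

Field N=13, D=3: +13·20° lon, +3·10° lat → SW at lon 80°, lat -60°.
Square 5, 9: +5·2° lon, +9·1° lat → SW at lon 90°, lat -51°.
Subsquare l=11, s=18: +11·0.0833333° lon, +18·0.0416667° lat → SW at lon 90.9167°, lat -50.25°.
Extended square 0, 4: +0·0.00833333° lon, +4·0.00416667° lat → SW at lon 90.9167°, lat -50.2333°.
Cell spans 0.00833333° lon × 0.00416667° lat. NE corner is SW corner plus one full cell.
latitude -50.22917, longitude 90.92500.

-50.22917, 90.92500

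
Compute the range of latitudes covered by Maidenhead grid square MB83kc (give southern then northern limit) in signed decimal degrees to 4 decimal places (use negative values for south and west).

Field M=12, B=1: +12·20° lon, +1·10° lat → SW at lon 60°, lat -80°.
Square 8, 3: +8·2° lon, +3·1° lat → SW at lon 76°, lat -77°.
Subsquare k=10, c=2: +10·0.0833333° lon, +2·0.0416667° lat → SW at lon 76.8333°, lat -76.9167°.
Cell spans 0.0833333° lon × 0.0416667° lat.
south -76.9167, north -76.8750.

-76.9167, -76.8750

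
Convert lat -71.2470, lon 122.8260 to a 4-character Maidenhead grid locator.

PB18

Add 180° to longitude and 90° to latitude: 302.83, 18.75.
Field: lon ⌊302.83/20⌋ = 15 → P; lat ⌊18.75/10⌋ = 1 → B.
Square: lon ⌊2.83/2⌋ = 1; lat ⌊8.75/1⌋ = 8.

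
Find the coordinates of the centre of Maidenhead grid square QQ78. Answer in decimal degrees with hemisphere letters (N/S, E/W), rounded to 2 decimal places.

78.50° N, 155.00° E

Field Q=16, Q=16: +16·20° lon, +16·10° lat → SW at lon 140°, lat 70°.
Square 7, 8: +7·2° lon, +8·1° lat → SW at lon 154°, lat 78°.
Cell spans 2° lon × 1° lat. Centre is SW corner plus half of each.
latitude 78.50° N, longitude 155.00° E.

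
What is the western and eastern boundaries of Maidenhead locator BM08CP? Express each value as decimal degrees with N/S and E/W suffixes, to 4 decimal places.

159.8333° W, 159.7500° W

Field B=1, M=12: +1·20° lon, +12·10° lat → SW at lon -160°, lat 30°.
Square 0, 8: +0·2° lon, +8·1° lat → SW at lon -160°, lat 38°.
Subsquare c=2, p=15: +2·0.0833333° lon, +15·0.0416667° lat → SW at lon -159.833°, lat 38.625°.
Cell spans 0.0833333° lon × 0.0416667° lat.
west 159.8333° W, east 159.7500° W.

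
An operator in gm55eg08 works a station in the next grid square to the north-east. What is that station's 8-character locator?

Longitude extended square 0; +1 → 1.
Latitude extended square 8; +1 → 9.

GM55eg19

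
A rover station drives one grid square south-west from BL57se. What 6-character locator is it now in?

BL57rd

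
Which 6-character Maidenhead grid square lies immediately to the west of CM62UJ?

CM62tj

Longitude subsquare u = 20; −1 → 19 = t.
The latitude characters are unchanged.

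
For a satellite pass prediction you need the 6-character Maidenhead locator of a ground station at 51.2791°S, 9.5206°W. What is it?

ID58fr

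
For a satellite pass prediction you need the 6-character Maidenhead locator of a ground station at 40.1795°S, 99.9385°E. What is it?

NE99xt

Add 180° to longitude and 90° to latitude: 279.9385, 49.8205.
Field: 279.9385/20 → 13 → N, 49.8205/10 → 4 → E; chars NE.
Square: 19.9385/2 → 9, 9.8205/1 → 9; chars 99.
Subsquare: 1.9385/0.0833333 → 23 → x, 0.8205/0.0416667 → 19 → t; chars xt.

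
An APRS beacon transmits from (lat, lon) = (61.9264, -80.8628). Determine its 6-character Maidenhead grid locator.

EP91nw

Shift to the Maidenhead origin (180°W, 90°S): lon 99.1372, lat 151.9264.
Field: lon ⌊99.1372/20⌋ = 4 → E; lat ⌊151.9264/10⌋ = 15 → P.
Square: lon ⌊19.1372/2⌋ = 9; lat ⌊1.9264/1⌋ = 1.
Subsquare: lon ⌊1.1372/0.0833333⌋ = 13 → n; lat ⌊0.9264/0.0416667⌋ = 22 → w.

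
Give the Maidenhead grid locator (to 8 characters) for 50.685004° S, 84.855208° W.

Offset from 180°W / 90°S: lon 95.14479°, lat 39.31500°.
Field (20°×10°, letters A–R): 95.14479/20 → 4 → E, 39.31500/10 → 3 → D; chars ED.
Square (2°×1°, digits 0–9): 15.14479/2 → 7, 9.31500/1 → 9; chars 79.
Subsquare (5′×2.5′, letters a–x): 1.14479/0.0833333 → 13 → n, 0.31500/0.0416667 → 7 → h; chars nh.
Extended square (30″×15″, digits 0–9): 0.06146/0.00833333 → 7, 0.02333/0.00416667 → 5; chars 75.

ED79nh75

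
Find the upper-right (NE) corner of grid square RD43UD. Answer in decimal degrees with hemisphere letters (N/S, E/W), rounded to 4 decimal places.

56.8333° S, 169.7500° E

Field R=17, D=3: +17·20° lon, +3·10° lat → SW at lon 160°, lat -60°.
Square 4, 3: +4·2° lon, +3·1° lat → SW at lon 168°, lat -57°.
Subsquare u=20, d=3: +20·0.0833333° lon, +3·0.0416667° lat → SW at lon 169.667°, lat -56.875°.
Cell spans 0.0833333° lon × 0.0416667° lat. NE corner is SW corner plus one full cell.
latitude 56.8333° S, longitude 169.7500° E.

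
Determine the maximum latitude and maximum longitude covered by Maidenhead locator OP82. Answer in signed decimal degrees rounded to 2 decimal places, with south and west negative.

63.00, 118.00

Field O=14, P=15: +14·20° lon, +15·10° lat → SW at lon 100°, lat 60°.
Square 8, 2: +8·2° lon, +2·1° lat → SW at lon 116°, lat 62°.
Cell spans 2° lon × 1° lat. NE corner is SW corner plus one full cell.
latitude 63.00, longitude 118.00.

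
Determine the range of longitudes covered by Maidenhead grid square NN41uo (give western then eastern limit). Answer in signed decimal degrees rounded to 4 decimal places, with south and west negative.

Field N=13, N=13: +13·20° lon, +13·10° lat → SW at lon 80°, lat 40°.
Square 4, 1: +4·2° lon, +1·1° lat → SW at lon 88°, lat 41°.
Subsquare u=20, o=14: +20·0.0833333° lon, +14·0.0416667° lat → SW at lon 89.6667°, lat 41.5833°.
Cell spans 0.0833333° lon × 0.0416667° lat.
west 89.6667, east 89.7500.

89.6667, 89.7500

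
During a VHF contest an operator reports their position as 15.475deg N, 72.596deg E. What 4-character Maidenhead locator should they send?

MK65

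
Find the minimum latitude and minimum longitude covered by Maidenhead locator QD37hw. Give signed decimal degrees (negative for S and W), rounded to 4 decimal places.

-52.0833, 146.5833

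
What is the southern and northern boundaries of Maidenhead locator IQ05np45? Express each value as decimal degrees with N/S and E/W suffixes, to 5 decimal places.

Field I=8, Q=16: +8·20° lon, +16·10° lat → SW at lon -20°, lat 70°.
Square 0, 5: +0·2° lon, +5·1° lat → SW at lon -20°, lat 75°.
Subsquare n=13, p=15: +13·0.0833333° lon, +15·0.0416667° lat → SW at lon -18.9167°, lat 75.625°.
Extended square 4, 5: +4·0.00833333° lon, +5·0.00416667° lat → SW at lon -18.8833°, lat 75.6458°.
Cell spans 0.00833333° lon × 0.00416667° lat.
south 75.64583° N, north 75.65000° N.

75.64583° N, 75.65000° N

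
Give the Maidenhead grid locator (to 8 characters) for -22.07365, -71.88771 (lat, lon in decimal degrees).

FG47bw32

Shift to the Maidenhead origin (180°W, 90°S): lon 108.11229, lat 67.92635.
Field (20°×10°, letters A–R): lon ⌊108.11229/20⌋ = 5 → F; lat ⌊67.92635/10⌋ = 6 → G.
Square (2°×1°, digits 0–9): lon ⌊8.11229/2⌋ = 4; lat ⌊7.92635/1⌋ = 7.
Subsquare (5′×2.5′, letters a–x): lon ⌊0.11229/0.0833333⌋ = 1 → b; lat ⌊0.92635/0.0416667⌋ = 22 → w.
Extended square (30″×15″, digits 0–9): lon ⌊0.02896/0.00833333⌋ = 3; lat ⌊0.00968/0.00416667⌋ = 2.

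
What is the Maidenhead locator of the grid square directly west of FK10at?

FK00xt

Longitude subsquare a = 0; −1 → -1, wraps to 23 = x, carry into square.
Longitude square 1; −1 → 0.
The latitude characters are unchanged.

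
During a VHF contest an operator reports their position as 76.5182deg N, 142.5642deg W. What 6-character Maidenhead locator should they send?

BQ86rm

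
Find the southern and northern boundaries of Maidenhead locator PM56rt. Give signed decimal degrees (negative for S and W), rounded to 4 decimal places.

36.7917, 36.8333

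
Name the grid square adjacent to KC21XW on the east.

Longitude subsquare x = 23; +1 → 24, wraps to 0 = a, carry into square.
Longitude square 2; +1 → 3.
The latitude characters are unchanged.

KC31aw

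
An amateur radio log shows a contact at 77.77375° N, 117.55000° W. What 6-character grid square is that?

DQ17fs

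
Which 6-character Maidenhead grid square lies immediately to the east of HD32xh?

HD42ah

Longitude subsquare x = 23; +1 → 24, wraps to 0 = a, carry into square.
Longitude square 3; +1 → 4.
The latitude characters are unchanged.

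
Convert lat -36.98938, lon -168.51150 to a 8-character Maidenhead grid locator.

AF53ra82

Shift to the Maidenhead origin (180°W, 90°S): lon 11.48850, lat 53.01062.
Field: lon ⌊11.48850/20⌋ = 0 → A; lat ⌊53.01062/10⌋ = 5 → F.
Square: lon ⌊11.48850/2⌋ = 5; lat ⌊3.01062/1⌋ = 3.
Subsquare: lon ⌊1.48850/0.0833333⌋ = 17 → r; lat ⌊0.01062/0.0416667⌋ = 0 → a.
Extended square: lon ⌊0.07183/0.00833333⌋ = 8; lat ⌊0.01062/0.00416667⌋ = 2.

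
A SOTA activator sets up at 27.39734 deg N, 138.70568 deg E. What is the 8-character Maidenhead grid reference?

PL97ij45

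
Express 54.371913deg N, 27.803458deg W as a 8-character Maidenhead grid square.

HO64ci39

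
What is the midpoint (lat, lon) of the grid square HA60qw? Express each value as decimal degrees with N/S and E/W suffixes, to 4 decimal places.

89.0625° S, 26.6250° W

Field H=7, A=0: +7·20° lon, +0·10° lat → SW at lon -40°, lat -90°.
Square 6, 0: +6·2° lon, +0·1° lat → SW at lon -28°, lat -90°.
Subsquare q=16, w=22: +16·0.0833333° lon, +22·0.0416667° lat → SW at lon -26.6667°, lat -89.0833°.
Cell spans 0.0833333° lon × 0.0416667° lat. Centre is SW corner plus half of each.
latitude 89.0625° S, longitude 26.6250° W.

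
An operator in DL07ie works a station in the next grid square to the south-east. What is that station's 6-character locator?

Longitude subsquare i = 8; +1 → 9 = j.
Latitude subsquare e = 4; −1 → 3 = d.

DL07jd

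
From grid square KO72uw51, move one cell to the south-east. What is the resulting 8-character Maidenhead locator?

Longitude extended square 5; +1 → 6.
Latitude extended square 1; −1 → 0.

KO72uw60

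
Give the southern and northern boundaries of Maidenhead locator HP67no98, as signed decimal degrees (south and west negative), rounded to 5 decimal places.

67.61667, 67.62083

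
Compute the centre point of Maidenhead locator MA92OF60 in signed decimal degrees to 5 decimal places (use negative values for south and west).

Field M=12, A=0: +12·20° lon, +0·10° lat → SW at lon 60°, lat -90°.
Square 9, 2: +9·2° lon, +2·1° lat → SW at lon 78°, lat -88°.
Subsquare o=14, f=5: +14·0.0833333° lon, +5·0.0416667° lat → SW at lon 79.1667°, lat -87.7917°.
Extended square 6, 0: +6·0.00833333° lon, +0·0.00416667° lat → SW at lon 79.2167°, lat -87.7917°.
Cell spans 0.00833333° lon × 0.00416667° lat. Centre is SW corner plus half of each.
latitude -87.78958, longitude 79.22083.

-87.78958, 79.22083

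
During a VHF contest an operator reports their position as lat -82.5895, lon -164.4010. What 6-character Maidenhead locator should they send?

AA77tj

Shift to the Maidenhead origin (180°W, 90°S): lon 15.5990, lat 7.4105.
Field: 15.5990/20 → 0 → A, 7.4105/10 → 0 → A; chars AA.
Square: 15.5990/2 → 7, 7.4105/1 → 7; chars 77.
Subsquare: 1.5990/0.0833333 → 19 → t, 0.4105/0.0416667 → 9 → j; chars tj.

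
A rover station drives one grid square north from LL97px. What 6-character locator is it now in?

LL98pa

Latitude subsquare x = 23; +1 → 24, wraps to 0 = a, carry into square.
Latitude square 7; +1 → 8.
The longitude characters are unchanged.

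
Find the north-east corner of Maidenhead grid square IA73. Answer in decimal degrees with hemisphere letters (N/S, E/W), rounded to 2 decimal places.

86.00° S, 4.00° W

Field I=8, A=0: +8·20° lon, +0·10° lat → SW at lon -20°, lat -90°.
Square 7, 3: +7·2° lon, +3·1° lat → SW at lon -6°, lat -87°.
Cell spans 2° lon × 1° lat. NE corner is SW corner plus one full cell.
latitude 86.00° S, longitude 4.00° W.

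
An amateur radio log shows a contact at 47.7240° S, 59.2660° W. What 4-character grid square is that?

GE02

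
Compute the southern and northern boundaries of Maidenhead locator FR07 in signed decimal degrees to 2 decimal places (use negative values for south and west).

Field F=5, R=17: +5·20° lon, +17·10° lat → SW at lon -80°, lat 80°.
Square 0, 7: +0·2° lon, +7·1° lat → SW at lon -80°, lat 87°.
Cell spans 2° lon × 1° lat.
south 87.00, north 88.00.

87.00, 88.00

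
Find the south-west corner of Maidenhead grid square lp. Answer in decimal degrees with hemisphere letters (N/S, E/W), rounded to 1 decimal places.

Field L=11, P=15: +11·20° lon, +15·10° lat → SW at lon 40°, lat 60°.
latitude 60.0° N, longitude 40.0° E.

60.0° N, 40.0° E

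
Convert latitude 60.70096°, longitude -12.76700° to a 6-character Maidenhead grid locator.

Add 180° to longitude and 90° to latitude: 167.2330, 150.7010.
Field: lon ⌊167.2330/20⌋ = 8 → I; lat ⌊150.7010/10⌋ = 15 → P.
Square: lon ⌊7.2330/2⌋ = 3; lat ⌊0.7010/1⌋ = 0.
Subsquare: lon ⌊1.2330/0.0833333⌋ = 14 → o; lat ⌊0.7010/0.0416667⌋ = 16 → q.

IP30oq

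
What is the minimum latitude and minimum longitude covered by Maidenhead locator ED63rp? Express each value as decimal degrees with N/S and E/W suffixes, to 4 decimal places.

Field E=4, D=3: +4·20° lon, +3·10° lat → SW at lon -100°, lat -60°.
Square 6, 3: +6·2° lon, +3·1° lat → SW at lon -88°, lat -57°.
Subsquare r=17, p=15: +17·0.0833333° lon, +15·0.0416667° lat → SW at lon -86.5833°, lat -56.375°.
latitude 56.3750° S, longitude 86.5833° W.

56.3750° S, 86.5833° W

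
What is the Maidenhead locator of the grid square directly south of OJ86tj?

Latitude subsquare j = 9; −1 → 8 = i.
The longitude characters are unchanged.

OJ86ti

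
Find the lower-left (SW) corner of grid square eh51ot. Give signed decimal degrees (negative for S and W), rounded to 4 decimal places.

Field E=4, H=7: +4·20° lon, +7·10° lat → SW at lon -100°, lat -20°.
Square 5, 1: +5·2° lon, +1·1° lat → SW at lon -90°, lat -19°.
Subsquare o=14, t=19: +14·0.0833333° lon, +19·0.0416667° lat → SW at lon -88.8333°, lat -18.2083°.
latitude -18.2083, longitude -88.8333.

-18.2083, -88.8333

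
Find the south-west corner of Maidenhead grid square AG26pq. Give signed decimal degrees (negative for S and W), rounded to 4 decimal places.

-23.3333, -174.7500

Field A=0, G=6: +0·20° lon, +6·10° lat → SW at lon -180°, lat -30°.
Square 2, 6: +2·2° lon, +6·1° lat → SW at lon -176°, lat -24°.
Subsquare p=15, q=16: +15·0.0833333° lon, +16·0.0416667° lat → SW at lon -174.75°, lat -23.3333°.
latitude -23.3333, longitude -174.7500.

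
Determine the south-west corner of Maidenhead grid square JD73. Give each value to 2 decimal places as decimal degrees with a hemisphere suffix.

Field J=9, D=3: +9·20° lon, +3·10° lat → SW at lon 0°, lat -60°.
Square 7, 3: +7·2° lon, +3·1° lat → SW at lon 14°, lat -57°.
latitude 57.00° S, longitude 14.00° E.

57.00° S, 14.00° E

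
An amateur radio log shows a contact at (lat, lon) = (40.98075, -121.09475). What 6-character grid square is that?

CN90kx

Add 180° to longitude and 90° to latitude: 58.9052, 130.9808.
Field (20°×10°, letters A–R): lon ⌊58.9052/20⌋ = 2 → C; lat ⌊130.9808/10⌋ = 13 → N.
Square (2°×1°, digits 0–9): lon ⌊18.9052/2⌋ = 9; lat ⌊0.9808/1⌋ = 0.
Subsquare (5′×2.5′, letters a–x): lon ⌊0.9052/0.0833333⌋ = 10 → k; lat ⌊0.9808/0.0416667⌋ = 23 → x.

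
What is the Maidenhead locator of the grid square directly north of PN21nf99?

PN21ng90

Latitude extended square 9; +1 → 10, wraps to 0, carry into subsquare.
Latitude subsquare f = 5; +1 → 6 = g.
The longitude characters are unchanged.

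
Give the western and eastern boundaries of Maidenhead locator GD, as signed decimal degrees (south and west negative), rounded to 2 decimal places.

-60.00, -40.00

Field G=6, D=3: +6·20° lon, +3·10° lat → SW at lon -60°, lat -60°.
Cell spans 20° lon × 10° lat.
west -60.00, east -40.00.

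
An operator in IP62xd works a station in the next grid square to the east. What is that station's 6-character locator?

IP72ad

Longitude subsquare x = 23; +1 → 24, wraps to 0 = a, carry into square.
Longitude square 6; +1 → 7.
The latitude characters are unchanged.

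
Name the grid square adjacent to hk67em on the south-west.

HK67dl

Longitude subsquare e = 4; −1 → 3 = d.
Latitude subsquare m = 12; −1 → 11 = l.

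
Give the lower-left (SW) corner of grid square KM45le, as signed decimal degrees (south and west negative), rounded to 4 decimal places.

35.1667, 28.9167

Field K=10, M=12: +10·20° lon, +12·10° lat → SW at lon 20°, lat 30°.
Square 4, 5: +4·2° lon, +5·1° lat → SW at lon 28°, lat 35°.
Subsquare l=11, e=4: +11·0.0833333° lon, +4·0.0416667° lat → SW at lon 28.9167°, lat 35.1667°.
latitude 35.1667, longitude 28.9167.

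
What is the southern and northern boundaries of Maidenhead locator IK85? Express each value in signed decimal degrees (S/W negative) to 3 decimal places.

15.000, 16.000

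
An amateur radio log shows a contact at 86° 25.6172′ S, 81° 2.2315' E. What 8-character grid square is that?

NA03mn47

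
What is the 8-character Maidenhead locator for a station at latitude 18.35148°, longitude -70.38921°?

Shift to the Maidenhead origin (180°W, 90°S): lon 109.61079, lat 108.35148.
Field (20°×10°, letters A–R): 109.61079/20 → 5 → F, 108.35148/10 → 10 → K; chars FK.
Square (2°×1°, digits 0–9): 9.61079/2 → 4, 8.35148/1 → 8; chars 48.
Subsquare (5′×2.5′, letters a–x): 1.61079/0.0833333 → 19 → t, 0.35148/0.0416667 → 8 → i; chars ti.
Extended square (30″×15″, digits 0–9): 0.02746/0.00833333 → 3, 0.01815/0.00416667 → 4; chars 34.

FK48ti34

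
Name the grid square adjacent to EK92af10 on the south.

Latitude extended square 0; −1 → -1, wraps to 9, carry into subsquare.
Latitude subsquare f = 5; −1 → 4 = e.
The longitude characters are unchanged.

EK92ae19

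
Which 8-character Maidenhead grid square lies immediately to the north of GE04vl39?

GE04vm30

Latitude extended square 9; +1 → 10, wraps to 0, carry into subsquare.
Latitude subsquare l = 11; +1 → 12 = m.
The longitude characters are unchanged.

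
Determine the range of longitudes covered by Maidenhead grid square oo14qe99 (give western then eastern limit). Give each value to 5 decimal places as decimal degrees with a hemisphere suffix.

103.40833° E, 103.41667° E

Field O=14, O=14: +14·20° lon, +14·10° lat → SW at lon 100°, lat 50°.
Square 1, 4: +1·2° lon, +4·1° lat → SW at lon 102°, lat 54°.
Subsquare q=16, e=4: +16·0.0833333° lon, +4·0.0416667° lat → SW at lon 103.333°, lat 54.1667°.
Extended square 9, 9: +9·0.00833333° lon, +9·0.00416667° lat → SW at lon 103.408°, lat 54.2042°.
Cell spans 0.00833333° lon × 0.00416667° lat.
west 103.40833° E, east 103.41667° E.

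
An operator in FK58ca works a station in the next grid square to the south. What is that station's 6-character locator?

FK57cx

Latitude subsquare a = 0; −1 → -1, wraps to 23 = x, carry into square.
Latitude square 8; −1 → 7.
The longitude characters are unchanged.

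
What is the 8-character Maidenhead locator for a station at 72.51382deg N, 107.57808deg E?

OQ32sm93

Add 180° to longitude and 90° to latitude: 287.57808, 162.51382.
Field: 287.57808/20 → 14 → O, 162.51382/10 → 16 → Q; chars OQ.
Square: 7.57808/2 → 3, 2.51382/1 → 2; chars 32.
Subsquare: 1.57808/0.0833333 → 18 → s, 0.51382/0.0416667 → 12 → m; chars sm.
Extended square: 0.07808/0.00833333 → 9, 0.01382/0.00416667 → 3; chars 93.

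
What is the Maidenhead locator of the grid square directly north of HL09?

HM00

Latitude square 9; +1 → 10, wraps to 0, carry into field.
Latitude field L = 11; +1 → 12 = M.
The longitude characters are unchanged.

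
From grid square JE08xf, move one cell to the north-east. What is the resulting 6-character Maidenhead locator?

JE18ag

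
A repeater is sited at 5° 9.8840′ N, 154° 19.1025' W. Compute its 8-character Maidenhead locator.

Shift to the Maidenhead origin (180°W, 90°S): lon 25.68162, lat 95.16473.
Field: lon ⌊25.68162/20⌋ = 1 → B; lat ⌊95.16473/10⌋ = 9 → J.
Square: lon ⌊5.68162/2⌋ = 2; lat ⌊5.16473/1⌋ = 5.
Subsquare: lon ⌊1.68162/0.0833333⌋ = 20 → u; lat ⌊0.16473/0.0416667⌋ = 3 → d.
Extended square: lon ⌊0.01496/0.00833333⌋ = 1; lat ⌊0.03973/0.00416667⌋ = 9.

BJ25ud19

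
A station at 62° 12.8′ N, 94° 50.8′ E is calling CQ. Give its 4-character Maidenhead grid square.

Offset from 180°W / 90°S: lon 274.85°, lat 152.21°.
Field (20°×10°, letters A–R): 274.85/20 → 13 → N, 152.21/10 → 15 → P; chars NP.
Square (2°×1°, digits 0–9): 14.85/2 → 7, 2.21/1 → 2; chars 72.

NP72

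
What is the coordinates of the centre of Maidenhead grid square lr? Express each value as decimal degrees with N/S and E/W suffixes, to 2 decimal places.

85.00° N, 50.00° E

Field L=11, R=17: +11·20° lon, +17·10° lat → SW at lon 40°, lat 80°.
Cell spans 20° lon × 10° lat. Centre is SW corner plus half of each.
latitude 85.00° N, longitude 50.00° E.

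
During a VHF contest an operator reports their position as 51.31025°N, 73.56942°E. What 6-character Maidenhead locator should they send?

MO61sh

Shift to the Maidenhead origin (180°W, 90°S): lon 253.5694, lat 141.3102.
Field: 253.5694/20 → 12 → M, 141.3102/10 → 14 → O; chars MO.
Square: 13.5694/2 → 6, 1.3102/1 → 1; chars 61.
Subsquare: 1.5694/0.0833333 → 18 → s, 0.3102/0.0416667 → 7 → h; chars sh.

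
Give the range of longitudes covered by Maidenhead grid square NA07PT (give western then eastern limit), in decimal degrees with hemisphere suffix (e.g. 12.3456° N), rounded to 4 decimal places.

81.2500° E, 81.3333° E

Field N=13, A=0: +13·20° lon, +0·10° lat → SW at lon 80°, lat -90°.
Square 0, 7: +0·2° lon, +7·1° lat → SW at lon 80°, lat -83°.
Subsquare p=15, t=19: +15·0.0833333° lon, +19·0.0416667° lat → SW at lon 81.25°, lat -82.2083°.
Cell spans 0.0833333° lon × 0.0416667° lat.
west 81.2500° E, east 81.3333° E.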